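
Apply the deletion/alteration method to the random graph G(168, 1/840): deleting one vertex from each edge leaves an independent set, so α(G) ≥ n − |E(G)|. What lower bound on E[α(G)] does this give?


E[|E(G)|] = C(168, 2)·p = 14028 · (1/840) = 167/10.
E[α(G)] ≥ n − E[|E(G)|] = 168 − 167/10 = 1513/10.
Numerically: ≈ 151.300000.
(This is only a lower bound; the true E[α(G)] may be larger.)

E[α(G)] ≥ 1513/10 ≈ 151.300000.


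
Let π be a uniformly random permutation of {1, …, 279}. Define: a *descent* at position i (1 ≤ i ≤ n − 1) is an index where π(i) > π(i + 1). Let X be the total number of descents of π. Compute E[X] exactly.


Write X = Σ X_I over i = 1, …, 278, with X_I the indicator of one descent.
There are 278 indicators.
For each fixed i, the pair (π(i), π(i+1)) is a uniformly random ordered pair of distinct values from {1, …, 279}; by symmetry P[π(i) > π(i+1)] = 1/2.
By linearity: E[X] = 278 · (1/2) = (279 − 1) · (1/2) = 139 ≈ 139.000000.

E[X] = 139 = 139.000000.


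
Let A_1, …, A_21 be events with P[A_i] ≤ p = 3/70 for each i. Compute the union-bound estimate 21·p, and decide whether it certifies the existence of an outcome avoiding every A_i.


Union bound: P[∪_{i=1}^{21} A_i] ≤ Σ_i P[A_i] ≤ 21·p = 21·(3/70) = 9/10.
Numerically: 9/10 ≈ 0.900.
Is 9/10 < 1? YES.
Since P[∪ A_i] ≤ 9/10 < 1, the complement has P[∩ A_i^c] ≥ 1 − 9/10 = 1/10 > 0, so some outcome avoids every A_i.

21·p = 9/10 ≈ 0.900; existence CERTIFIED by the union bound.


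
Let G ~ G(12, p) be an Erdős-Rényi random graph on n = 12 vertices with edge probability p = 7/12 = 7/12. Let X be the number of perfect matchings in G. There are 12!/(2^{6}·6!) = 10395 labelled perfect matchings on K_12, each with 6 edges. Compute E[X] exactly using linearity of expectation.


K_12 has 12!/(2^{6}·6!) = 10395 labelled perfect matchings.
For each such perfect matching H, let X_H = 1 if all 6 edges of H are present in G. Then P[X_H = 1] = p^{6} = (7/12)^{6} = 117649/2985984.
By linearity of expectation: E[X] = Σ_H E[X_H] = 10395 · p^{6} = 10395 · 117649/2985984 = 45294865/110592.
Numerically: E[X] ≈ 409.6.

E[X] = 10395 · (7/12)^{6} = 45294865/110592 ≈ 409.6.


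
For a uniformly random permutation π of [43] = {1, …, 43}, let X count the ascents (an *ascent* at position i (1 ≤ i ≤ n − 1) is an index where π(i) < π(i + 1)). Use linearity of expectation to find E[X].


Write X = Σ X_I over i = 1, …, 42, with X_I the indicator of one ascent.
There are 42 indicators.
For each fixed i, the pair (π(i), π(i+1)) is a uniformly random ordered pair of distinct values from {1, …, 43}; by symmetry P[π(i) < π(i+1)] = 1/2.
By linearity: E[X] = 42 · (1/2) = (43 − 1) · (1/2) = 21 ≈ 21.0000.

E[X] = 21 = 21.0000.


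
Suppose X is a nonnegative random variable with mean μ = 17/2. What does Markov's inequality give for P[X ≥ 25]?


μ = E[X] = 17/2, a = 25.
Markov: P[X ≥ 25] ≤ μ/a = (17/2)/25 = 17/50.
Numerically: ≈ 0.34000.
(Since a = 25 > μ = 8.50000, the bound 17/50 is < 1 and informative.)

P[X ≥ 25] ≤ 17/50 ≈ 0.34000.


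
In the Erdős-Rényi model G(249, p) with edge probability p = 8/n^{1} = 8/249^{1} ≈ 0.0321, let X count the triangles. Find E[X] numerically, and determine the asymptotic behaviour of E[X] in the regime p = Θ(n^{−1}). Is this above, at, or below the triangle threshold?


Number of potential triangles: C(249, 3) = 2542124.
Each occurs with probability p³ ≈ (0.0321)³ ≈ 3.31644e-05.
By linearity: E[X] = C(249, 3)·p³ ≈ 2542124 · 3.31644e-05 ≈ 84.308.
Here α = 1, so p = 8/n is exactly at the triangle threshold p ~ 1/n. Asymptotically E[X] → c³/6 = 8³/6 = 256/3 ≈ 85.333, a bounded constant. In this regime the triangle count is asymptotically Poisson(c³/6).

E[X] ≈ 84.308; in regime p = Θ(1/n^{1}) E[X] stays bounded (at the triangle threshold p ~ 1/n).


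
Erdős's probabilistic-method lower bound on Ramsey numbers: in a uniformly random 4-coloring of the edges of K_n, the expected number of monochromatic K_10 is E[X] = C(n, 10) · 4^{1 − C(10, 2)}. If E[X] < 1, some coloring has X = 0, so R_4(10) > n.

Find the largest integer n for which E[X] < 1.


We need C(n, 10) · 4^{1 − 45} < 1, i.e. C(n, 10) < 4^{45 − 1} = 309485009821345068724781056.
Check values of n near the boundary:
  n = 2019: C(2019, 10) = 303322949179835278009229628; 303322949179835278009229628 < 309485009821345068724781056? YES
  n = 2020: C(2020, 10) = 304832018578739931133653656; 304832018578739931133653656 < 309485009821345068724781056? YES
  n = 2021: C(2021, 10) = 306347841644770462864800616; 306347841644770462864800616 < 309485009821345068724781056? YES
  n = 2022: C(2022, 10) = 307870445231474093395937796; 307870445231474093395937796 < 309485009821345068724781056? YES
  n = 2023: C(2023, 10) = 309399856285778485315440716; 309399856285778485315440716 < 309485009821345068724781056? YES
  n = 2024: C(2024, 10) = 310936101848269937576192656; 310936101848269937576192656 < 309485009821345068724781056? NO
  n = 2025: C(2025, 10) = 312479209053472269772600560; 312479209053472269772600560 < 309485009821345068724781056? NO
  n = 2026: C(2026, 10) = 314029205130126398094885285; 314029205130126398094885285 < 309485009821345068724781056? NO
The largest n with C(n, 10) < 309485009821345068724781056 is n = 2023 (where E[X] = 77349964071444621328860179/77371252455336267181195264 ≈ 1.000). Hence R_4(10) > 2023, i.e. R_4(10) ≥ 2024.

Largest n = 2023; hence R_4(10) > 2023.


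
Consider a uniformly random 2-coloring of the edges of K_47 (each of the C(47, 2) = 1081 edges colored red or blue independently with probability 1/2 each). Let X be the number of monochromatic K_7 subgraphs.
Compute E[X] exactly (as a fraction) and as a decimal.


Let X = Σ_S X_S over the C(47, 7) = 62891499 subsets S of size 7, where X_S = 1 if the K_7 on S is monochromatic.
For a fixed S, the K_7 on S has C(7, 2) = 21 edges. P[all 21 edges red] = (1/2)^21, and likewise for blue, so P[monochromatic] = 2·(1/2)^21 = 2^{1 − 21} = 1/1048576.
By linearity: E[X] = C(47, 7) · 2^{1 − 21} = 62891499 · 1/1048576 = 62891499/1048576.
Numerically: E[X] ≈ 59.97801.

E[X] = C(47,7)·2^(1−C(7,2)) = 62891499/1048576 ≈ 59.97801.


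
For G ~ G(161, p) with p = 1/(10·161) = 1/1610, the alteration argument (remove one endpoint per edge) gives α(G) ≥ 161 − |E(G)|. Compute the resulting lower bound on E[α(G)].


E[|E(G)|] = C(161, 2)·p = 12880 · (1/1610) = 8.
E[α(G)] ≥ n − E[|E(G)|] = 161 − 8 = 153.
Numerically: ≈ 153.000000.
(This is only a lower bound; the true E[α(G)] may be larger.)

E[α(G)] ≥ 153 ≈ 153.000000.


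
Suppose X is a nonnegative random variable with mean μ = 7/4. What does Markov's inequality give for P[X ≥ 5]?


μ = E[X] = 7/4, a = 5.
Markov: P[X ≥ 5] ≤ μ/a = (7/4)/5 = 7/20.
Numerically: ≈ 0.350000.
(Since a = 5 > μ = 1.750000, the bound 7/20 is < 1 and informative.)

P[X ≥ 5] ≤ 7/20 ≈ 0.350000.


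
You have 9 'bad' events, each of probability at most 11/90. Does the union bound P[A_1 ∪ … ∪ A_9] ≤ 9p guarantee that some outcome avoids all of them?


Union bound: P[∪_{i=1}^{9} A_i] ≤ Σ_i P[A_i] ≤ 9·p = 9·(11/90) = 11/10.
Numerically: 11/10 ≈ 1.1000000.
Is 11/10 < 1? NO.
Since the bound 11/10 is ≥ 1, the union bound is uninformative here; it does NOT by itself certify existence.

9·p = 11/10 ≈ 1.1000000; existence NOT certified by the union bound.


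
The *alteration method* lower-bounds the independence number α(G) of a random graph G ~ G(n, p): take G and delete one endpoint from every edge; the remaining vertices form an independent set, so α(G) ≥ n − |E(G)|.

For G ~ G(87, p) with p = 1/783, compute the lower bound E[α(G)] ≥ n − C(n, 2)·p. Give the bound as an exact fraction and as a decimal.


E[|E(G)|] = C(87, 2)·p = 3741 · (1/783) = 43/9.
E[α(G)] ≥ n − E[|E(G)|] = 87 − 43/9 = 740/9.
Numerically: ≈ 82.2222.
(This is only a lower bound; the true E[α(G)] may be larger.)

E[α(G)] ≥ 740/9 ≈ 82.2222.


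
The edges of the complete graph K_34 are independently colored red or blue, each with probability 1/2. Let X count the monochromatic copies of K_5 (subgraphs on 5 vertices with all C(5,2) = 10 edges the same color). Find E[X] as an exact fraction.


Let X = Σ_S X_S over the C(34, 5) = 278256 subsets S of size 5, where X_S = 1 if the K_5 on S is monochromatic.
For a fixed S, the K_5 on S has C(5, 2) = 10 edges. P[all 10 edges red] = (1/2)^10, and likewise for blue, so P[monochromatic] = 2·(1/2)^10 = 2^{1 − 10} = 1/512.
By linearity: E[X] = C(34, 5) · 2^{1 − 10} = 278256 · 1/512 = 17391/32.
Numerically: E[X] ≈ 543.4688.

E[X] = C(34,5)·2^(1−C(5,2)) = 17391/32 ≈ 543.4688.


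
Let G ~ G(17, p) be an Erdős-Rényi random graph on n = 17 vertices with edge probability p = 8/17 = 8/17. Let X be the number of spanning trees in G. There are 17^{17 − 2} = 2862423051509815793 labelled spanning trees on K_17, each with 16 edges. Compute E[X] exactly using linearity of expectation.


K_17 has 17^{17 − 2} = 2862423051509815793 labelled spanning trees.
For each such spanning tree H, let X_H = 1 if all 16 edges of H are present in G. Then P[X_H = 1] = p^{16} = (8/17)^{16} = 281474976710656/48661191875666868481.
By linearity of expectation: E[X] = Σ_H E[X_H] = 2862423051509815793 · p^{16} = 2862423051509815793 · 281474976710656/48661191875666868481 = 281474976710656/17.
Numerically: E[X] ≈ 1.656e+13.

E[X] = 2862423051509815793 · (8/17)^{16} = 281474976710656/17 ≈ 1.656e+13.


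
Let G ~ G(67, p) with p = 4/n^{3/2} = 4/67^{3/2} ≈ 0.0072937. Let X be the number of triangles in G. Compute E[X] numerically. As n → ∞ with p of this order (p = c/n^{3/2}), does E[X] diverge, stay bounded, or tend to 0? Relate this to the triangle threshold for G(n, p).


Number of potential triangles: C(67, 3) = 47905.
Each occurs with probability p³ ≈ (0.0072937)³ ≈ 3.88010396e-07.
By linearity: E[X] = C(67, 3)·p³ ≈ 47905 · 3.88010396e-07 ≈ 0.018588.
Since α = 3/2 > 1, p = c/n^{3/2} = o(1/n) is below the triangle threshold p ~ 1/n. Asymptotically E[X] ~ (c³/6)·n^{3(1−α)} = (4³/6)·n^{-1.5} → 0, so by Markov's inequality G has no triangles w.h.p.

E[X] ≈ 0.018588; in regime p = Θ(1/n^{3/2}) E[X] tends to 0 (below the triangle threshold p ~ 1/n).


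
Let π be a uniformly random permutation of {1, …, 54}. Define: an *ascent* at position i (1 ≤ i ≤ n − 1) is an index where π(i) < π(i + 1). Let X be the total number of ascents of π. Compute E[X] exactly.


Write X = Σ X_I over i = 1, …, 53, with X_I the indicator of one ascent.
There are 53 indicators.
For each fixed i, the pair (π(i), π(i+1)) is a uniformly random ordered pair of distinct values from {1, …, 54}; by symmetry P[π(i) < π(i+1)] = 1/2.
By linearity: E[X] = 53 · (1/2) = (54 − 1) · (1/2) = 53/2 ≈ 26.500000.

E[X] = 53/2 = 26.500000.


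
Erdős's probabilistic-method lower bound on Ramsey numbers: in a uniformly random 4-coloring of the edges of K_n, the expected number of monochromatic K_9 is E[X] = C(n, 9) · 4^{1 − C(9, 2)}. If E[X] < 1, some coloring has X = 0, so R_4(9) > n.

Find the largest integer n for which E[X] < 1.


We need C(n, 9) · 4^{1 − 36} < 1, i.e. C(n, 9) < 4^{36 − 1} = 1180591620717411303424.
Check values of n near the boundary:
  n = 912: C(912, 9) = 1156095740032081475120; 1156095740032081475120 < 1180591620717411303424? YES
  n = 913: C(913, 9) = 1167605542753639808390; 1167605542753639808390 < 1180591620717411303424? YES
  n = 914: C(914, 9) = 1179217089587653905932; 1179217089587653905932 < 1180591620717411303424? YES
  n = 915: C(915, 9) = 1190931166636537885130; 1190931166636537885130 < 1180591620717411303424? NO
The largest n with C(n, 9) < 1180591620717411303424 is n = 914 (where E[X] = 294804272396913476483/295147905179352825856 ≈ 0.9988). Hence R_4(9) > 914, i.e. R_4(9) ≥ 915.

Largest n = 914; hence R_4(9) > 914.


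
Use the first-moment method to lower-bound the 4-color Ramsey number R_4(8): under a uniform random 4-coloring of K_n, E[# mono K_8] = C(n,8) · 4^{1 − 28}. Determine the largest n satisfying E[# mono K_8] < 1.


We need C(n, 8) · 4^{1 − 28} < 1, i.e. C(n, 8) < 4^{28 − 1} = 18014398509481984.
Check values of n near the boundary:
  n = 405: C(405, 8) = 16745853821188050; 16745853821188050 < 18014398509481984? YES
  n = 406: C(406, 8) = 17082453897995850; 17082453897995850 < 18014398509481984? YES
  n = 407: C(407, 8) = 17424959239309050; 17424959239309050 < 18014398509481984? YES
  n = 408: C(408, 8) = 17773458424095231; 17773458424095231 < 18014398509481984? YES
  n = 409: C(409, 8) = 18128041135797879; 18128041135797879 < 18014398509481984? NO
The largest n with C(n, 8) < 18014398509481984 is n = 408 (where E[X] = 17773458424095231/18014398509481984 ≈ 0.9866251). Hence R_4(8) > 408, i.e. R_4(8) ≥ 409.

Largest n = 408; hence R_4(8) > 408.


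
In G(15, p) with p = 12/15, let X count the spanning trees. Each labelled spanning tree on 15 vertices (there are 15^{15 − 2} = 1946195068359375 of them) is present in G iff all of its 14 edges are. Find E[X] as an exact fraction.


K_15 has 15^{15 − 2} = 1946195068359375 labelled spanning trees.
For each such spanning tree H, let X_H = 1 if all 14 edges of H are present in G. Then P[X_H = 1] = p^{14} = (4/5)^{14} = 268435456/6103515625.
By linearity: E[X] = Σ_H E[X_H] = 1946195068359375 · p^{14} = 1946195068359375 · 268435456/6103515625 = 427972821516288/5.
Numerically: E[X] ≈ 8.55946e+13.

E[X] = 1946195068359375 · (4/5)^{14} = 427972821516288/5 ≈ 8.55946e+13.


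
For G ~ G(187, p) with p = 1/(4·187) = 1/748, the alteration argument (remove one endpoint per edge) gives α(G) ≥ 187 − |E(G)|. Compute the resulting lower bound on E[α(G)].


E[|E(G)|] = C(187, 2)·p = 17391 · (1/748) = 93/4.
E[α(G)] ≥ n − E[|E(G)|] = 187 − 93/4 = 655/4.
Numerically: ≈ 163.75000.
(This is only a lower bound; the true E[α(G)] may be larger.)

E[α(G)] ≥ 655/4 ≈ 163.75000.


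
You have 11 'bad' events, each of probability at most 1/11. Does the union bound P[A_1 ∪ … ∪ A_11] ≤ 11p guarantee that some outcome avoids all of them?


Union bound: P[∪_{i=1}^{11} A_i] ≤ Σ_i P[A_i] ≤ 11·p = 11·(1/11) = 1.
Numerically: 1 ≈ 1.0000000.
Is 1 < 1? NO.
Since the bound 1 is ≥ 1, the union bound is uninformative here; it does NOT by itself certify existence.

11·p = 1 ≈ 1.0000000; existence NOT certified by the union bound.


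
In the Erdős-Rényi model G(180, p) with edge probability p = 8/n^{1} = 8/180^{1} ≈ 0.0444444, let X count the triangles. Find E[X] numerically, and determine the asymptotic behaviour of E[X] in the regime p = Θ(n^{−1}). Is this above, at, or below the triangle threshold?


Number of potential triangles: C(180, 3) = 955860.
Each occurs with probability p³ ≈ (0.0444444)³ ≈ 8.77914952e-05.
By linearity: E[X] = C(180, 3)·p³ ≈ 955860 · 8.77914952e-05 ≈ 83.916379.
Here α = 1, so p = 8/n is exactly at the triangle threshold p ~ 1/n. Asymptotically E[X] → c³/6 = 8³/6 = 256/3 ≈ 85.333333, a bounded constant. In this regime the triangle count is asymptotically Poisson(c³/6).

E[X] ≈ 83.916379; in regime p = Θ(1/n^{1}) E[X] stays bounded (at the triangle threshold p ~ 1/n).


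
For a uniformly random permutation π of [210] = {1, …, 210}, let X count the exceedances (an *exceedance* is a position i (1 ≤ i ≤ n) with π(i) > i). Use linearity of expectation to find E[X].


Write X = Σ_{i=1}^{210} X_i, where X_i = 1_{π(i) > i}.
For each fixed i, π(i) is uniform over {1, …, 210} (marginal of a uniform permutation), so P[π(i) > i] = (n − i)/n. Summing: Σ_{i=1}^{210} (n − i)/n = (0 + 1 + … + 209)/210 = 210(210 − 1)/(2·210) = (210 − 1)/2.
Hence E[X] = Σ_{i=1}^{210} (210 − i)/210 = 209/2 ≈ 104.50000.

E[X] = 209/2 = 104.50000.


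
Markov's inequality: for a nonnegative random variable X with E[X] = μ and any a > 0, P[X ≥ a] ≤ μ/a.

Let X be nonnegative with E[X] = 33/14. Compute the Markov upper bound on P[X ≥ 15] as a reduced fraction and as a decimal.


μ = E[X] = 33/14, a = 15.
Markov: P[X ≥ 15] ≤ μ/a = (33/14)/15 = 11/70.
Numerically: ≈ 0.157.
(Since a = 15 > μ = 2.357, the bound 11/70 is < 1 and informative.)

P[X ≥ 15] ≤ 11/70 ≈ 0.157.


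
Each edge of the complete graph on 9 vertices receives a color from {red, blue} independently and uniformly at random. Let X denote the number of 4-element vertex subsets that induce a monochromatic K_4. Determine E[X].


Let X = Σ_S X_S over the C(9, 4) = 126 subsets S of size 4, where X_S = 1 if the K_4 on S is monochromatic.
For a fixed S, the K_4 on S has C(4, 2) = 6 edges. P[all 6 edges red] = (1/2)^6, and likewise for blue, so P[monochromatic] = 2·(1/2)^6 = 2^{1 − 6} = 1/32.
Summing: E[X] = C(9, 4) · 2^{1 − 6} = 126 · 1/32 = 63/16.
Numerically: E[X] ≈ 3.938.

E[X] = C(9,4)·2^(1−C(4,2)) = 63/16 ≈ 3.938.


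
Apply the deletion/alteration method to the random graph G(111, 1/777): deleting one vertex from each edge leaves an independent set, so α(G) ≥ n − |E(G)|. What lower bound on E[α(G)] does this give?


E[|E(G)|] = C(111, 2)·p = 6105 · (1/777) = 55/7.
E[α(G)] ≥ n − E[|E(G)|] = 111 − 55/7 = 722/7.
Numerically: ≈ 103.1429.
(This is only a lower bound; the true E[α(G)] may be larger.)

E[α(G)] ≥ 722/7 ≈ 103.1429.


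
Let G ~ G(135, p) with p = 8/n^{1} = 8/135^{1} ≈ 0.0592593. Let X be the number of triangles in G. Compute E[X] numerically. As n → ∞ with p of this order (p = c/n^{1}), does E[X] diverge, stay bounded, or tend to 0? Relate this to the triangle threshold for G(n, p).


Number of potential triangles: C(135, 3) = 400995.
Each occurs with probability p³ ≈ (0.0592593)³ ≈ 2.08098359e-04.
By linearity: E[X] = C(135, 3)·p³ ≈ 400995 · 2.08098359e-04 ≈ 83.446401.
Here α = 1, so p = 8/n is exactly at the triangle threshold p ~ 1/n. Asymptotically E[X] → c³/6 = 8³/6 = 256/3 ≈ 85.333333, a bounded constant. In this regime the triangle count is asymptotically Poisson(c³/6).

E[X] ≈ 83.446401; in regime p = Θ(1/n^{1}) E[X] stays bounded (at the triangle threshold p ~ 1/n).


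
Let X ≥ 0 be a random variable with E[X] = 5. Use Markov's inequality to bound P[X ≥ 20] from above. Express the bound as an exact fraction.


μ = E[X] = 5, a = 20.
Markov: P[X ≥ 20] ≤ μ/a = (5)/20 = 1/4.
Numerically: ≈ 0.25000.
(Since a = 20 > μ = 5.00000, the bound 1/4 is < 1 and informative.)

P[X ≥ 20] ≤ 1/4 ≈ 0.25000.


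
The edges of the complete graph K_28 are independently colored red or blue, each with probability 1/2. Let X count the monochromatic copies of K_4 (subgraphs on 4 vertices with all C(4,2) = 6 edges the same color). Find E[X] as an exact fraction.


Let X = Σ_S X_S over the C(28, 4) = 20475 subsets S of size 4, where X_S = 1 if the K_4 on S is monochromatic.
For a fixed S, the K_4 on S has C(4, 2) = 6 edges. P[all 6 edges red] = (1/2)^6, and likewise for blue, so P[monochromatic] = 2·(1/2)^6 = 2^{1 − 6} = 1/32.
Summing: E[X] = C(28, 4) · 2^{1 − 6} = 20475 · 1/32 = 20475/32.
Numerically: E[X] ≈ 639.84375.

E[X] = C(28,4)·2^(1−C(4,2)) = 20475/32 ≈ 639.84375.


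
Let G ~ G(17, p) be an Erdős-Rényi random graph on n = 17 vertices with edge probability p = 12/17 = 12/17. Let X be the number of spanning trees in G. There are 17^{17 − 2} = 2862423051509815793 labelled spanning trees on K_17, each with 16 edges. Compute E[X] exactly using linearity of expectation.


K_17 has 17^{17 − 2} = 2862423051509815793 labelled spanning trees.
For each such spanning tree H, let X_H = 1 if all 16 edges of H are present in G. Then P[X_H = 1] = p^{16} = (12/17)^{16} = 184884258895036416/48661191875666868481.
Summing the indicators: E[X] = Σ_H E[X_H] = 2862423051509815793 · p^{16} = 2862423051509815793 · 184884258895036416/48661191875666868481 = 184884258895036416/17.
Numerically: E[X] ≈ 1.08755e+16.

E[X] = 2862423051509815793 · (12/17)^{16} = 184884258895036416/17 ≈ 1.08755e+16.


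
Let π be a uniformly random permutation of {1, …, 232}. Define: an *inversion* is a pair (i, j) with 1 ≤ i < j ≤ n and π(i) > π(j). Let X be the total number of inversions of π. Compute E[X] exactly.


Write X = Σ X_I over the C(232, 2) = 26796 pairs i < j, with X_I the indicator of one inversion.
There are 26796 indicators.
For each fixed pair i < j, the values π(i) and π(j) are two distinct elements of {1, …, 232} in uniformly random order; by symmetry P[π(i) > π(j)] = 1/2.
By linearity: E[X] = 26796 · (1/2) = C(232, 2) · (1/2) = 26796/2 = 13398 ≈ 13398.00000.

E[X] = 13398 = 13398.00000.


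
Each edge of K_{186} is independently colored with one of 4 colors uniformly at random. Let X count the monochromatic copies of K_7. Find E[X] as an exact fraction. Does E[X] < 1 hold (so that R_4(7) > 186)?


E[X] = C(186, 7) · 4^{1 − 21} = 1363155866280 · 4^{−20} = 1363155866280/1099511627776.
As a reduced fraction: E[X] = 170394483285/137438953472 ≈ 1.240.
Is E[X] < 1? NO.
Since E[X] ≥ 1, the first-moment bound is inconclusive at n = 186; it does NOT by itself certify R_4(7) > 186.

E[X] = 170394483285/137438953472 ≈ 1.240; E[X] ≥ 1; first-moment method inconclusive here.


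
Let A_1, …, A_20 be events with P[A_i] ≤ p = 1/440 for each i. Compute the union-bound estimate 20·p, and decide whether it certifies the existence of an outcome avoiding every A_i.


Union bound: P[∪_{i=1}^{20} A_i] ≤ Σ_i P[A_i] ≤ 20·p = 20·(1/440) = 1/22.
Numerically: 1/22 ≈ 0.0455.
Is 1/22 < 1? YES.
Since P[∪ A_i] ≤ 1/22 < 1, the complement has P[∩ A_i^c] ≥ 1 − 1/22 = 21/22 > 0, so some outcome avoids every A_i.

20·p = 1/22 ≈ 0.0455; existence CERTIFIED by the union bound.


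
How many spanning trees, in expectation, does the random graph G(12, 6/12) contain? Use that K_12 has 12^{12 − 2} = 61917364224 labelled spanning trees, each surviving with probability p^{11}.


K_12 has 12^{12 − 2} = 61917364224 labelled spanning trees.
For each such spanning tree H, let X_H = 1 if all 11 edges of H are present in G. Then P[X_H = 1] = p^{11} = (1/2)^{11} = 1/2048.
By linearity of expectation: E[X] = Σ_H E[X_H] = 61917364224 · p^{11} = 61917364224 · 1/2048 = 30233088.
Numerically: E[X] ≈ 3.0233e+07.

E[X] = 61917364224 · (1/2)^{11} = 30233088 ≈ 3.0233e+07.


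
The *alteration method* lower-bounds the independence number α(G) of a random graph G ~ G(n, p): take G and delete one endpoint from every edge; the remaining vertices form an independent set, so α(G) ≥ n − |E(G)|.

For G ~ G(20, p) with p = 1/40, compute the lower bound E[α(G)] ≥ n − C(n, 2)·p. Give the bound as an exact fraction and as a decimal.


E[|E(G)|] = C(20, 2)·p = 190 · (1/40) = 19/4.
E[α(G)] ≥ n − E[|E(G)|] = 20 − 19/4 = 61/4.
Numerically: ≈ 15.25000.
(This is only a lower bound; the true E[α(G)] may be larger.)

E[α(G)] ≥ 61/4 ≈ 15.25000.


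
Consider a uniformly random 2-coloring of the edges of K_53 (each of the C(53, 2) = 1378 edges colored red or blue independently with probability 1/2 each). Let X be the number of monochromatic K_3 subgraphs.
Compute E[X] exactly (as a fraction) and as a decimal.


Let X = Σ_S X_S over the C(53, 3) = 23426 subsets S of size 3, where X_S = 1 if the K_3 on S is monochromatic.
For a fixed S, the K_3 on S has C(3, 2) = 3 edges. P[all 3 edges red] = (1/2)^3, and likewise for blue, so P[monochromatic] = 2·(1/2)^3 = 2^{1 − 3} = 1/4.
By linearity of expectation: E[X] = C(53, 3) · 2^{1 − 3} = 23426 · 1/4 = 11713/2.
Numerically: E[X] ≈ 5856.500.

E[X] = C(53,3)·2^(1−C(3,2)) = 11713/2 ≈ 5856.500.


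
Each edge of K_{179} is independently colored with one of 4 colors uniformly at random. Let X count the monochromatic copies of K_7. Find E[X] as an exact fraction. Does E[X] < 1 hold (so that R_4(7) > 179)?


E[X] = C(179, 7) · 4^{1 − 21} = 1037437234460 · 4^{−20} = 1037437234460/1099511627776.
As a reduced fraction: E[X] = 259359308615/274877906944 ≈ 0.9435437.
Is E[X] < 1? YES.
Since E[X] < 1, there exists a 4-coloring of K_{179} with no monochromatic K_7; hence R_4(7) > 179.

E[X] = 259359308615/274877906944 ≈ 0.9435437; E[X] < 1, so R_4(7) > 179.


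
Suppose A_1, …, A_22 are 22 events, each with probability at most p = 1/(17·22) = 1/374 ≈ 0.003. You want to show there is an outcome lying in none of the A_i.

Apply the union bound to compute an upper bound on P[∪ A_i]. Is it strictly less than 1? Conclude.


Union bound: P[∪_{i=1}^{22} A_i] ≤ Σ_i P[A_i] ≤ 22·p = 22·(1/374) = 1/17.
Numerically: 1/17 ≈ 0.059.
Is 1/17 < 1? YES.
Since P[∪ A_i] ≤ 1/17 < 1, the complement has P[∩ A_i^c] ≥ 1 − 1/17 = 16/17 > 0, so some outcome avoids every A_i.

22·p = 1/17 ≈ 0.059; existence CERTIFIED by the union bound.


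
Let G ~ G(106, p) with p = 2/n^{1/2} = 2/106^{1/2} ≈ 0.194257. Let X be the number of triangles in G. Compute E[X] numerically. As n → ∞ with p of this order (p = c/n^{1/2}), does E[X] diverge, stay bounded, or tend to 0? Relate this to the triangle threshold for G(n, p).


Number of potential triangles: C(106, 3) = 192920.
Each occurs with probability p³ ≈ (0.194257)³ ≈ 7.33045934e-03.
By linearity: E[X] = C(106, 3)·p³ ≈ 192920 · 7.33045934e-03 ≈ 1414.192216.
Since α = 1/2 < 1, p = c/n^{1/2} ≫ 1/n is above the triangle threshold p ~ 1/n. Asymptotically E[X] ~ (c³/6)·n^{3(1−α)} = (2³/6)·n^{1.5} → ∞; triangles are abundant w.h.p.

E[X] ≈ 1414.192216; in regime p = Θ(1/n^{1/2}) E[X] diverges (above the triangle threshold p ~ 1/n).


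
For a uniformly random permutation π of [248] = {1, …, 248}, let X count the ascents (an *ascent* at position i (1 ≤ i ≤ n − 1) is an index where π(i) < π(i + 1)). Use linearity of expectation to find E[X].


Write X = Σ X_I over i = 1, …, 247, with X_I the indicator of one ascent.
There are 247 indicators.
For each fixed i, the pair (π(i), π(i+1)) is a uniformly random ordered pair of distinct values from {1, …, 248}; by symmetry P[π(i) < π(i+1)] = 1/2.
By linearity: E[X] = 247 · (1/2) = (248 − 1) · (1/2) = 247/2 ≈ 123.5000.

E[X] = 247/2 = 123.5000.


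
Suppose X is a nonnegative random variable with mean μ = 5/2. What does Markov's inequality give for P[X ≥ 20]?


μ = E[X] = 5/2, a = 20.
Markov: P[X ≥ 20] ≤ μ/a = (5/2)/20 = 1/8.
Numerically: ≈ 0.125000.
(Since a = 20 > μ = 2.500000, the bound 1/8 is < 1 and informative.)

P[X ≥ 20] ≤ 1/8 ≈ 0.125000.


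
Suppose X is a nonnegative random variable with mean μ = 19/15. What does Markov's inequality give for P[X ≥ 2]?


μ = E[X] = 19/15, a = 2.
Markov: P[X ≥ 2] ≤ μ/a = (19/15)/2 = 19/30.
Numerically: ≈ 0.633.
(Since a = 2 > μ = 1.267, the bound 19/30 is < 1 and informative.)

P[X ≥ 2] ≤ 19/30 ≈ 0.633.


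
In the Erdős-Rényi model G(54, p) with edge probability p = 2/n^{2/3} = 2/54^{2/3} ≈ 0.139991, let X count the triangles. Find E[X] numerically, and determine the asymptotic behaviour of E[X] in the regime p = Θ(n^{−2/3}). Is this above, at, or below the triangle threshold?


Number of potential triangles: C(54, 3) = 24804.
Each occurs with probability p³ ≈ (0.139991)³ ≈ 2.74348422e-03.
By linearity: E[X] = C(54, 3)·p³ ≈ 24804 · 2.74348422e-03 ≈ 68.049383.
Since α = 2/3 < 1, p = c/n^{2/3} ≫ 1/n is above the triangle threshold p ~ 1/n. Asymptotically E[X] ~ (c³/6)·n^{3(1−α)} = (2³/6)·n^{1} → ∞; triangles are abundant w.h.p.

E[X] ≈ 68.049383; in regime p = Θ(1/n^{2/3}) E[X] diverges (above the triangle threshold p ~ 1/n).


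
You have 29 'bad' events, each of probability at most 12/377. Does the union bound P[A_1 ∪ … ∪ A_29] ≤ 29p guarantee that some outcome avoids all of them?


Union bound: P[∪_{i=1}^{29} A_i] ≤ Σ_i P[A_i] ≤ 29·p = 29·(12/377) = 12/13.
Numerically: 12/13 ≈ 0.923.
Is 12/13 < 1? YES.
Since P[∪ A_i] ≤ 12/13 < 1, the complement has P[∩ A_i^c] ≥ 1 − 12/13 = 1/13 > 0, so some outcome avoids every A_i.

29·p = 12/13 ≈ 0.923; existence CERTIFIED by the union bound.


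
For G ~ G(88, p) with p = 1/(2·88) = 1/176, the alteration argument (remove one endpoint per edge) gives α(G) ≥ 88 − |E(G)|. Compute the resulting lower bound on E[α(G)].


E[|E(G)|] = C(88, 2)·p = 3828 · (1/176) = 87/4.
E[α(G)] ≥ n − E[|E(G)|] = 88 − 87/4 = 265/4.
Numerically: ≈ 66.250.
(This is only a lower bound; the true E[α(G)] may be larger.)

E[α(G)] ≥ 265/4 ≈ 66.250.


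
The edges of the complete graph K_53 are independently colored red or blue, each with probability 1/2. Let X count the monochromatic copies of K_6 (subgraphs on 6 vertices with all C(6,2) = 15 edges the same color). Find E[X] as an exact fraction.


Let X = Σ_S X_S over the C(53, 6) = 22957480 subsets S of size 6, where X_S = 1 if the K_6 on S is monochromatic.
For a fixed S, the K_6 on S has C(6, 2) = 15 edges. P[all 15 edges red] = (1/2)^15, and likewise for blue, so P[monochromatic] = 2·(1/2)^15 = 2^{1 − 15} = 1/16384.
By linearity: E[X] = C(53, 6) · 2^{1 − 15} = 22957480 · 1/16384 = 2869685/2048.
Numerically: E[X] ≈ 1401.2134.

E[X] = C(53,6)·2^(1−C(6,2)) = 2869685/2048 ≈ 1401.2134.


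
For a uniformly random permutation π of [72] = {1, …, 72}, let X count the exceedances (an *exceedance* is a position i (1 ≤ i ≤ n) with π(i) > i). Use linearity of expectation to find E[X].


Write X = Σ_{i=1}^{72} X_i, where X_i = 1_{π(i) > i}.
For each fixed i, π(i) is uniform over {1, …, 72} (marginal of a uniform permutation), so P[π(i) > i] = (n − i)/n. Summing: Σ_{i=1}^{72} (n − i)/n = (0 + 1 + … + 71)/72 = 72(72 − 1)/(2·72) = (72 − 1)/2.
Hence E[X] = Σ_{i=1}^{72} (72 − i)/72 = 71/2 ≈ 35.50000.

E[X] = 71/2 = 35.50000.


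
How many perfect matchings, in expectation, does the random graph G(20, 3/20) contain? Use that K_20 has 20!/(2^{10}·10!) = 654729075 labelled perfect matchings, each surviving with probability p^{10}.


K_20 has 20!/(2^{10}·10!) = 654729075 labelled perfect matchings.
For each such perfect matching H, let X_H = 1 if all 10 edges of H are present in G. Then P[X_H = 1] = p^{10} = (3/20)^{10} = 59049/10240000000000.
Summing the indicators: E[X] = Σ_H E[X_H] = 654729075 · p^{10} = 654729075 · 59049/10240000000000 = 1546443885987/409600000000.
Numerically: E[X] ≈ 3.7755.

E[X] = 654729075 · (3/20)^{10} = 1546443885987/409600000000 ≈ 3.7755.


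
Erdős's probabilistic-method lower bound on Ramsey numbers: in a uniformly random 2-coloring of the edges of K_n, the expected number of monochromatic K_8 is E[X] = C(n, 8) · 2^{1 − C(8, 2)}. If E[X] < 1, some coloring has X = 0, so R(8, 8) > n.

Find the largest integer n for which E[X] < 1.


We need C(n, 8) · 2^{1 − 28} < 1, i.e. C(n, 8) < 2^{28 − 1} = 134217728.
Check values of n near the boundary:
  n = 38: C(38, 8) = 48903492; 48903492 < 134217728? YES
  n = 39: C(39, 8) = 61523748; 61523748 < 134217728? YES
  n = 40: C(40, 8) = 76904685; 76904685 < 134217728? YES
  n = 41: C(41, 8) = 95548245; 95548245 < 134217728? YES
  n = 42: C(42, 8) = 118030185; 118030185 < 134217728? YES
  n = 43: C(43, 8) = 145008513; 145008513 < 134217728? NO
  n = 44: C(44, 8) = 177232627; 177232627 < 134217728? NO
  n = 45: C(45, 8) = 215553195; 215553195 < 134217728? NO
The largest n with C(n, 8) < 134217728 is n = 42 (where E[X] = 118030185/134217728 ≈ 0.8794). Hence R(8, 8) > 42, i.e. R(8, 8) ≥ 43.

Largest n = 42; hence R(8, 8) > 42.


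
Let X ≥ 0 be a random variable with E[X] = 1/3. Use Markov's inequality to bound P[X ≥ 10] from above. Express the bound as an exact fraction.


μ = E[X] = 1/3, a = 10.
Markov: P[X ≥ 10] ≤ μ/a = (1/3)/10 = 1/30.
Numerically: ≈ 0.033333.
(Since a = 10 > μ = 0.333333, the bound 1/30 is < 1 and informative.)

P[X ≥ 10] ≤ 1/30 ≈ 0.033333.


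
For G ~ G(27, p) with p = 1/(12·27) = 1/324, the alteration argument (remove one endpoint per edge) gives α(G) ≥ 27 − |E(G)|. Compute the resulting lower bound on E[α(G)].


E[|E(G)|] = C(27, 2)·p = 351 · (1/324) = 13/12.
E[α(G)] ≥ n − E[|E(G)|] = 27 − 13/12 = 311/12.
Numerically: ≈ 25.9167.
(This is only a lower bound; the true E[α(G)] may be larger.)

E[α(G)] ≥ 311/12 ≈ 25.9167.


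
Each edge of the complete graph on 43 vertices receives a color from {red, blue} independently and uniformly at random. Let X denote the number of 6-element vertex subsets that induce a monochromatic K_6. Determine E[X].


Let X = Σ_S X_S over the C(43, 6) = 6096454 subsets S of size 6, where X_S = 1 if the K_6 on S is monochromatic.
For a fixed S, the K_6 on S has C(6, 2) = 15 edges. P[all 15 edges red] = (1/2)^15, and likewise for blue, so P[monochromatic] = 2·(1/2)^15 = 2^{1 − 15} = 1/16384.
By linearity: E[X] = C(43, 6) · 2^{1 − 15} = 6096454 · 1/16384 = 3048227/8192.
Numerically: E[X] ≈ 372.0980.

E[X] = C(43,6)·2^(1−C(6,2)) = 3048227/8192 ≈ 372.0980.


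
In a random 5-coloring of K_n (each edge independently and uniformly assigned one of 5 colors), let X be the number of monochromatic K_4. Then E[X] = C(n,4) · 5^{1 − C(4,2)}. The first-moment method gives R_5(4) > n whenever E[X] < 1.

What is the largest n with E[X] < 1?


We need C(n, 4) · 5^{1 − 6} < 1, i.e. C(n, 4) < 5^{6 − 1} = 3125.
Check values of n near the boundary:
  n = 17: C(17, 4) = 2380; 2380 < 3125? YES
  n = 18: C(18, 4) = 3060; 3060 < 3125? YES
  n = 19: C(19, 4) = 3876; 3876 < 3125? NO
  n = 20: C(20, 4) = 4845; 4845 < 3125? NO
The largest n with C(n, 4) < 3125 is n = 18 (where E[X] = 612/625 ≈ 0.979200). Hence R_5(4) > 18, i.e. R_5(4) ≥ 19.

Largest n = 18; hence R_5(4) > 18.


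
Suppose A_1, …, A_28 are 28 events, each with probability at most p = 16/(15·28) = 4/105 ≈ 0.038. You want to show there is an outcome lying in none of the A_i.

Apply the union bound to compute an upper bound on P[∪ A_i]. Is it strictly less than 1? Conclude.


Union bound: P[∪_{i=1}^{28} A_i] ≤ Σ_i P[A_i] ≤ 28·p = 28·(4/105) = 16/15.
Numerically: 16/15 ≈ 1.067.
Is 16/15 < 1? NO.
Since the bound 16/15 is ≥ 1, the union bound is uninformative here; it does NOT by itself certify existence.

28·p = 16/15 ≈ 1.067; existence NOT certified by the union bound.


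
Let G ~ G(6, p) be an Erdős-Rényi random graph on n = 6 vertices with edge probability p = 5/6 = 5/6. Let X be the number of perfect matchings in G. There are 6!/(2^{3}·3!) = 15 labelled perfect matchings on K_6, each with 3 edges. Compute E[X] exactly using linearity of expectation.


K_6 has 6!/(2^{3}·3!) = 15 labelled perfect matchings.
For each such perfect matching H, let X_H = 1 if all 3 edges of H are present in G. Then P[X_H = 1] = p^{3} = (5/6)^{3} = 125/216.
Summing the indicators: E[X] = Σ_H E[X_H] = 15 · p^{3} = 15 · 125/216 = 625/72.
Numerically: E[X] ≈ 8.681.

E[X] = 15 · (5/6)^{3} = 625/72 ≈ 8.681.


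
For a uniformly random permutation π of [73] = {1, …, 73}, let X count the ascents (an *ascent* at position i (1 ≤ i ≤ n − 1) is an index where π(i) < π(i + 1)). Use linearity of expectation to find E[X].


Write X = Σ X_I over i = 1, …, 72, with X_I the indicator of one ascent.
There are 72 indicators.
For each fixed i, the pair (π(i), π(i+1)) is a uniformly random ordered pair of distinct values from {1, …, 73}; by symmetry P[π(i) < π(i+1)] = 1/2.
By linearity: E[X] = 72 · (1/2) = (73 − 1) · (1/2) = 36 ≈ 36.000000.

E[X] = 36 = 36.000000.


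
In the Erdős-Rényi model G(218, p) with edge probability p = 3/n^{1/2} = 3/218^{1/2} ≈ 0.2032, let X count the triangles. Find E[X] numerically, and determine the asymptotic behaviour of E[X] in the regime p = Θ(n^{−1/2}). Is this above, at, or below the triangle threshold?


Number of potential triangles: C(218, 3) = 1703016.
Each occurs with probability p³ ≈ (0.2032)³ ≈ 8.388398e-03.
By linearity: E[X] = C(218, 3)·p³ ≈ 1703016 · 8.388398e-03 ≈ 14285.5759.
Since α = 1/2 < 1, p = c/n^{1/2} ≫ 1/n is above the triangle threshold p ~ 1/n. Asymptotically E[X] ~ (c³/6)·n^{3(1−α)} = (3³/6)·n^{1.5} → ∞; triangles are abundant w.h.p.

E[X] ≈ 14285.5759; in regime p = Θ(1/n^{1/2}) E[X] diverges (above the triangle threshold p ~ 1/n).


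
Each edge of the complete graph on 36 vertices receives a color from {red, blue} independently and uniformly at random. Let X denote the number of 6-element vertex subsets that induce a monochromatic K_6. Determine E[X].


Let X = Σ_S X_S over the C(36, 6) = 1947792 subsets S of size 6, where X_S = 1 if the K_6 on S is monochromatic.
For a fixed S, the K_6 on S has C(6, 2) = 15 edges. P[all 15 edges red] = (1/2)^15, and likewise for blue, so P[monochromatic] = 2·(1/2)^15 = 2^{1 − 15} = 1/16384.
Summing: E[X] = C(36, 6) · 2^{1 − 15} = 1947792 · 1/16384 = 121737/1024.
Numerically: E[X] ≈ 118.8838.

E[X] = C(36,6)·2^(1−C(6,2)) = 121737/1024 ≈ 118.8838.


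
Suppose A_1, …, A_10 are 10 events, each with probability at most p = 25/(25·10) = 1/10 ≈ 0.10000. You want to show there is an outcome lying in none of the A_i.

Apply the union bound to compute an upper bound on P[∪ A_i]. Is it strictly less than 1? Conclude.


Union bound: P[∪_{i=1}^{10} A_i] ≤ Σ_i P[A_i] ≤ 10·p = 10·(1/10) = 1.
Numerically: 1 ≈ 1.00000.
Is 1 < 1? NO.
Since the bound 1 is ≥ 1, the union bound is uninformative here; it does NOT by itself certify existence.

10·p = 1 ≈ 1.00000; existence NOT certified by the union bound.


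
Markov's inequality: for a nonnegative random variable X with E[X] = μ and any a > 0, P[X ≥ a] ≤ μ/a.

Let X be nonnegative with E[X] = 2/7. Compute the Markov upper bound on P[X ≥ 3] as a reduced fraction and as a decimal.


μ = E[X] = 2/7, a = 3.
Markov: P[X ≥ 3] ≤ μ/a = (2/7)/3 = 2/21.
Numerically: ≈ 0.0952.
(Since a = 3 > μ = 0.2857, the bound 2/21 is < 1 and informative.)

P[X ≥ 3] ≤ 2/21 ≈ 0.0952.


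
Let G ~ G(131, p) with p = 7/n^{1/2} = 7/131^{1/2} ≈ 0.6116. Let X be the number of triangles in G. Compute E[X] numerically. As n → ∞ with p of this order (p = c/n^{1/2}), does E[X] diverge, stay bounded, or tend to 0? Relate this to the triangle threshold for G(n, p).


Number of potential triangles: C(131, 3) = 366145.
Each occurs with probability p³ ≈ (0.6116)³ ≈ 2.287637e-01.
By linearity: E[X] = C(131, 3)·p³ ≈ 366145 · 2.287637e-01 ≈ 83760.6974.
Since α = 1/2 < 1, p = c/n^{1/2} ≫ 1/n is above the triangle threshold p ~ 1/n. Asymptotically E[X] ~ (c³/6)·n^{3(1−α)} = (7³/6)·n^{1.5} → ∞; triangles are abundant w.h.p.

E[X] ≈ 83760.6974; in regime p = Θ(1/n^{1/2}) E[X] diverges (above the triangle threshold p ~ 1/n).


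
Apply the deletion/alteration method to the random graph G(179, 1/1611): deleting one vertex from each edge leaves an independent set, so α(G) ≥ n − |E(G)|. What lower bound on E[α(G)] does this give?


E[|E(G)|] = C(179, 2)·p = 15931 · (1/1611) = 89/9.
E[α(G)] ≥ n − E[|E(G)|] = 179 − 89/9 = 1522/9.
Numerically: ≈ 169.11111.
(This is only a lower bound; the true E[α(G)] may be larger.)

E[α(G)] ≥ 1522/9 ≈ 169.11111.


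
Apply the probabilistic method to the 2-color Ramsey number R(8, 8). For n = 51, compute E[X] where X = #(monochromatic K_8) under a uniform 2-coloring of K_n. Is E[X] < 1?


E[X] = C(51, 8) · 2^{1 − 28} = 636763050 · 2^{−27} = 636763050/134217728.
As a reduced fraction: E[X] = 318381525/67108864 ≈ 4.744.
Is E[X] < 1? NO.
Since E[X] ≥ 1, the first-moment bound is inconclusive at n = 51; it does NOT by itself certify R(8, 8) > 51.

E[X] = 318381525/67108864 ≈ 4.744; E[X] ≥ 1; first-moment method inconclusive here.


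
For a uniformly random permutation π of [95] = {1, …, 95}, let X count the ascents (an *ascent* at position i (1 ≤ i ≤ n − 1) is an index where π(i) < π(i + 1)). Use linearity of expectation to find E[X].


Write X = Σ X_I over i = 1, …, 94, with X_I the indicator of one ascent.
There are 94 indicators.
For each fixed i, the pair (π(i), π(i+1)) is a uniformly random ordered pair of distinct values from {1, …, 95}; by symmetry P[π(i) < π(i+1)] = 1/2.
By linearity: E[X] = 94 · (1/2) = (95 − 1) · (1/2) = 47 ≈ 47.0000.

E[X] = 47 = 47.0000.
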